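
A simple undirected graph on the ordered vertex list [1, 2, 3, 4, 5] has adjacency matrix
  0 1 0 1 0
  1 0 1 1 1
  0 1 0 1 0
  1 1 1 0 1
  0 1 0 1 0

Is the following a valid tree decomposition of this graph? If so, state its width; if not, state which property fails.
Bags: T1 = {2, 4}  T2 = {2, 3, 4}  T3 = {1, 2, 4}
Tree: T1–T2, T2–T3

No — vertex 5 appears in no bag.

A tree decomposition must satisfy three properties: every vertex lies in some bag; for every edge, both endpoints lie together in some bag; and for every vertex, the bags containing it form a connected subtree. Here vertex 5 appears in no bag, so the decomposition is invalid.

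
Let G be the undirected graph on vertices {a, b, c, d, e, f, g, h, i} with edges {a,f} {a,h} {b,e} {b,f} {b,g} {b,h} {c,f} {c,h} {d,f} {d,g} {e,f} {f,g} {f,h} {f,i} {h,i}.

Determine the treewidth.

A width-2 tree decomposition is:
Bags: B1 = {f, h, i}  B2 = {b, f, h}  B3 = {c, f, h}  B4 = {b, e, f}  B5 = {b, f, g}  B6 = {d, f, g}  B7 = {a, f, h}
Tree: B1–B2, B2–B3, B2–B4, B4–B5, B5–B6, B1–B7
Every bag has size at most 3, so the width is 3 − 1 = 2 and tw(G) ≤ 2. Conversely, {d, f, g} is a clique of size 3, and the vertices of any clique must share a bag in every tree decomposition; so some bag has ≥ 3 vertices and tw(G) ≥ 2. Therefore the treewidth is 2.

2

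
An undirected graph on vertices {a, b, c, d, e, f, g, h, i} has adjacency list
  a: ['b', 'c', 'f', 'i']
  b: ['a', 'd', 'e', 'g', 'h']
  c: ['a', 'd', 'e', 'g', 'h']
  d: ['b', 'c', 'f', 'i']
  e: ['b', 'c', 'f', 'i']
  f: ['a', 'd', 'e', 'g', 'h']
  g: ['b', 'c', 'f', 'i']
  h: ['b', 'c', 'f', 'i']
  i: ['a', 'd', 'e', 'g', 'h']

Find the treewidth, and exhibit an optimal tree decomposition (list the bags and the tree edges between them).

Each bag holds 5 vertices, so the decomposition has width 4, which upper-bounds the treewidth. For the lower bound: the 5 vertex sets {d,f}, {a,b}, {e,i}, {c}, {g} are disjoint, each induces a connected subgraph, and every pair is joined by at least one edge of G. Contracting each set to a single vertex therefore yields K_{5} as a minor, and since treewidth is minor-monotone, tw(G) ≥ tw(K_{5}) = 4. Hence tw(G) = 4 exactly.

Treewidth 4.
One such decomposition:
Bags: B1 = {b, c, d, f, i}  B2 = {a, b, c, f, i}  B3 = {b, c, e, f, i}  B4 = {b, c, f, g, i}  B5 = {b, c, f, h, i}
Tree: B1–B2, B2–B3, B3–B4, B4–B5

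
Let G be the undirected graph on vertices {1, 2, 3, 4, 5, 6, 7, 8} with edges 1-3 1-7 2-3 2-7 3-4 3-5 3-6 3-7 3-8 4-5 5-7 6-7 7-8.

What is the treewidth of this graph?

A width-2 tree decomposition is:
Bags: B1 = {3, 5, 7}  B2 = {3, 4, 5}  B3 = {1, 3, 7}  B4 = {3, 6, 7}  B5 = {3, 7, 8}  B6 = {2, 3, 7}
Tree: B1–B2, B1–B3, B3–B4, B4–B5, B3–B6
Each bag holds 3 vertices, so the decomposition has width 2, which upper-bounds the treewidth. On the other hand G contains the 3-clique {3, 4, 5}. A clique must lie in a single bag of any decomposition, so no decomposition can have width below 2. Hence tw(G) = 2 exactly.

2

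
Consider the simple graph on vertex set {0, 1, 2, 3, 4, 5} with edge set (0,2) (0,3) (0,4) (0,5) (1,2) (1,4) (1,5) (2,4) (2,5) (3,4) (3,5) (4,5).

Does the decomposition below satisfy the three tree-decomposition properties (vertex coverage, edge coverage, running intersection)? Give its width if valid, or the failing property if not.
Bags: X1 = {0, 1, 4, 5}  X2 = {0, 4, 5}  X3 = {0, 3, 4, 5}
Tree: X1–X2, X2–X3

A tree decomposition must satisfy three properties: every vertex lies in some bag; for every edge, both endpoints lie together in some bag; and for every vertex, the bags containing it form a connected subtree. Here vertex 2 appears in no bag, so the decomposition is invalid.

No — vertex 2 appears in no bag.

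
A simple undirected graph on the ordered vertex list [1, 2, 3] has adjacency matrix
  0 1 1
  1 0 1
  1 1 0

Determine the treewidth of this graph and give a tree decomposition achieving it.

A single bag containing all 3 vertices is trivially a valid decomposition of width 2. Conversely, {1, 2, 3} is a clique of size 3, and the vertices of any clique must share a bag in every tree decomposition; so some bag has ≥ 3 vertices and tw(G) ≥ 2. Hence tw(G) = 2 exactly.

Treewidth 2.
Bags: B1 = {1, 2, 3}
Tree: (single bag)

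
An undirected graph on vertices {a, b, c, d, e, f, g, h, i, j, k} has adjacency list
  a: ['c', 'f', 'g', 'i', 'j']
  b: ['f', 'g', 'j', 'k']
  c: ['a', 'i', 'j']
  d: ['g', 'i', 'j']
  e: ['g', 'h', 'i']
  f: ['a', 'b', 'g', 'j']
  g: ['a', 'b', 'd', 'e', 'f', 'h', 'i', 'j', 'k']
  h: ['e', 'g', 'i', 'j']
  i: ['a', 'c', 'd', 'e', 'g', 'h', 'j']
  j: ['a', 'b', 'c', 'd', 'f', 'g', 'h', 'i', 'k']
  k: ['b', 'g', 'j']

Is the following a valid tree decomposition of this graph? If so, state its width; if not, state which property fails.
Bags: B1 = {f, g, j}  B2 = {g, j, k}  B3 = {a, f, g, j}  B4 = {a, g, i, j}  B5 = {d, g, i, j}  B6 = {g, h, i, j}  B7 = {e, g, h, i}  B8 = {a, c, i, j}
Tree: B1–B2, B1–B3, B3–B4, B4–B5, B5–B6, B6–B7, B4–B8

No — vertex b appears in no bag.

A tree decomposition must satisfy three properties: every vertex lies in some bag; for every edge, both endpoints lie together in some bag; and for every vertex, the bags containing it form a connected subtree. Here vertex b appears in no bag, so the decomposition is invalid.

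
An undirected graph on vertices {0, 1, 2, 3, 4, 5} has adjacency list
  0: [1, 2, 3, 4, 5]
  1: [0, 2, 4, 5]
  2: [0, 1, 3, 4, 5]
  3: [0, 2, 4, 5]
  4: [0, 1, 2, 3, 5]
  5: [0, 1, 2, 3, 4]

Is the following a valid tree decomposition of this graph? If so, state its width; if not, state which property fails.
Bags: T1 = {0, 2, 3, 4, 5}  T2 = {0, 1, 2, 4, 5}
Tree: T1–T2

Yes; width 4.

Every vertex of G appears in some bag (union = {0, 1, 2, 3, 4, 5}); every edge is covered by a bag; and for each vertex v the set of bags containing v is connected in the bag tree. The decomposition is therefore valid. The largest bag has 5 vertices, so the width is 4.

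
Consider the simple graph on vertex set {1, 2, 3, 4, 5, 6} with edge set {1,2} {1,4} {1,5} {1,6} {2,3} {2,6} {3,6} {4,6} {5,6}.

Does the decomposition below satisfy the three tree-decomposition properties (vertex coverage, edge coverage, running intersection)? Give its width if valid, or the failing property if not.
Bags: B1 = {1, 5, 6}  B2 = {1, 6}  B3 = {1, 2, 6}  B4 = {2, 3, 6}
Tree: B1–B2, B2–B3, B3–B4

No — vertex 4 appears in no bag.

A tree decomposition must satisfy three properties: every vertex lies in some bag; for every edge, both endpoints lie together in some bag; and for every vertex, the bags containing it form a connected subtree. Here vertex 4 appears in no bag, so the decomposition is invalid.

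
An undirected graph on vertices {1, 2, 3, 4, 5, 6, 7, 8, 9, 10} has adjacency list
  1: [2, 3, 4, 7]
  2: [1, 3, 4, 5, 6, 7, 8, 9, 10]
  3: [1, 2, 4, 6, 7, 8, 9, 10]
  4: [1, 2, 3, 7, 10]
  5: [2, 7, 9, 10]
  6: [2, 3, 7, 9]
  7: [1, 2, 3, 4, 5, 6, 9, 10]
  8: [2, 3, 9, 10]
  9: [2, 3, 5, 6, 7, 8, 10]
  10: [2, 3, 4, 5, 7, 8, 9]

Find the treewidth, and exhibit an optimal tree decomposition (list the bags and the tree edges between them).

Treewidth 4.
One optimal decomposition is:
Bags: B1 = {2, 3, 7, 9, 10}  B2 = {2, 3, 8, 9, 10}  B3 = {2, 3, 4, 7, 10}  B4 = {2, 3, 6, 7, 9}  B5 = {2, 5, 7, 9, 10}  B6 = {1, 2, 3, 4, 7}
Tree: B1–B2, B1–B3, B1–B4, B1–B5, B3–B6

Every bag has size at most 5, so the width is 5 − 1 = 4 and tw(G) ≤ 4. On the other hand G contains the 5-clique {2, 3, 8, 9, 10}. A clique must lie in a single bag of any decomposition, so no decomposition can have width below 4. The upper and lower bounds meet at 4, so that is the treewidth.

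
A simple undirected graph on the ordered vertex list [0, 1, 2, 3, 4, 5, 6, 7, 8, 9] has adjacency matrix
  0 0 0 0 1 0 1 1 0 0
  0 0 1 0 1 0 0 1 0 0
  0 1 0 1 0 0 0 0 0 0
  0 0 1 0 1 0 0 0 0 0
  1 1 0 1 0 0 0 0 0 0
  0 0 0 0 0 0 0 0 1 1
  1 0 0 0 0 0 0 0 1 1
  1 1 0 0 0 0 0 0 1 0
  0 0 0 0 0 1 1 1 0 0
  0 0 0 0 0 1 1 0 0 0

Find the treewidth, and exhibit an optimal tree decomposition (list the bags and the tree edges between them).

Treewidth 2.
Bags: B1 = {1, 2, 3}  B2 = {1, 3, 4}  B3 = {1, 4, 7}  B4 = {0, 4, 7}  B5 = {0, 7, 8}  B6 = {0, 6, 8}  B7 = {5, 6, 8}  B8 = {5, 6, 9}
Tree: B1–B2, B2–B3, B3–B4, B4–B5, B5–B6, B6–B7, B7–B8

The largest bag has 3 vertices, giving width 2; this decomposition certifies tw(G) ≤ 2. The edges 2–3–4–1–2 form a cycle, so G is not a tree and its treewidth is at least 2. Hence tw(G) = 2 exactly.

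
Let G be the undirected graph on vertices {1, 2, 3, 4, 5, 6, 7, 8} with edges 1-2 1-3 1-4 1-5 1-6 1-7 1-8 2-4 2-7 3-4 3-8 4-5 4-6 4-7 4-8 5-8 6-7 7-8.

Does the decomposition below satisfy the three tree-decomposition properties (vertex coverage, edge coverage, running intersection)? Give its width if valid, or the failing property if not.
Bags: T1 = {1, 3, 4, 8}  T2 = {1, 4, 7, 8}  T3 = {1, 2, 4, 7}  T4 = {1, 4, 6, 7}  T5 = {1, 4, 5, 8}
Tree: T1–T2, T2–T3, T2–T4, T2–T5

Yes; width 3.

Every vertex of G appears in some bag (union = {1, 2, 3, 4, 5, 6, 7, 8}); every edge is covered by a bag; and for each vertex v the set of bags containing v is connected in the bag tree. The decomposition is therefore valid. The largest bag has 4 vertices, so the width is 3.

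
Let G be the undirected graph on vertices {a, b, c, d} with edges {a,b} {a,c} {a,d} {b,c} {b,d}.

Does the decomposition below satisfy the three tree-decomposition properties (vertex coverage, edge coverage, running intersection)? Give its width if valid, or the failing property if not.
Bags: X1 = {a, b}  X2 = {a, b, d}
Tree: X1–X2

No — vertex c appears in no bag.

A tree decomposition must satisfy three properties: every vertex lies in some bag; for every edge, both endpoints lie together in some bag; and for every vertex, the bags containing it form a connected subtree. Here vertex c appears in no bag, so the decomposition is invalid.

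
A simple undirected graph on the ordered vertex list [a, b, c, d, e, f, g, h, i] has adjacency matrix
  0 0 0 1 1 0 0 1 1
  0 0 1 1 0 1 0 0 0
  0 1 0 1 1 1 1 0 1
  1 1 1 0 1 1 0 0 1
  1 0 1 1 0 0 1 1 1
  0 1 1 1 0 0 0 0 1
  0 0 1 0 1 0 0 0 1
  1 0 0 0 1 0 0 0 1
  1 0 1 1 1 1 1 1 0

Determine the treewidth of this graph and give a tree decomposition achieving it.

Treewidth 3.
One such decomposition:
Bags: B1 = {c, d, e, i}  B2 = {a, d, e, i}  B3 = {c, d, f, i}  B4 = {a, e, h, i}  B5 = {c, e, g, i}  B6 = {b, c, d, f}
Tree: B1–B2, B1–B3, B2–B4, B1–B5, B3–B6

The largest bag has 4 vertices, giving width 3; this decomposition certifies tw(G) ≤ 3. Conversely, {b, c, d, f} is a clique of size 4, and the vertices of any clique must share a bag in every tree decomposition; so some bag has ≥ 4 vertices and tw(G) ≥ 3. Hence tw(G) = 3 exactly.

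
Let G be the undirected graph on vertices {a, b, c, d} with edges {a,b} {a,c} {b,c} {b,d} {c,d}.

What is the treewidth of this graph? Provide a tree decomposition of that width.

Every bag has size at most 3, so the width is 3 − 1 = 2 and tw(G) ≤ 2. Conversely, {b, c, d} is a clique of size 3, and the vertices of any clique must share a bag in every tree decomposition; so some bag has ≥ 3 vertices and tw(G) ≥ 2. Hence tw(G) = 2 exactly.

Treewidth 2.
One such decomposition:
Bags: B1 = {a, b, c}  B2 = {b, c, d}
Tree: B1–B2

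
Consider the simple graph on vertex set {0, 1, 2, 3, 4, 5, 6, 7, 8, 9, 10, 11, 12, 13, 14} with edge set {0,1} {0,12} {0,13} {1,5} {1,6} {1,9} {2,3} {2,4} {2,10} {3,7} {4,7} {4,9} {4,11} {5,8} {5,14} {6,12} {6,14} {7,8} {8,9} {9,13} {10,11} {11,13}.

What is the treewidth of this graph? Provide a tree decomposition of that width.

Every bag has size at most 4, so the width is 4 − 1 = 3 and tw(G) ≤ 3. For the lower bound: the 4 vertex sets {2,3,10}, {11}, {4}, {7,8,9,13} are disjoint, each induces a connected subgraph, and every pair is joined by at least one edge of G. Contracting each set to a single vertex therefore yields K_{4} as a minor, and since treewidth is minor-monotone, tw(G) ≥ tw(K_{4}) = 3. Hence tw(G) = 3 exactly.

Treewidth 3.
Bags: B1 = {2, 3, 10, 11}  B2 = {2, 3, 4, 11}  B3 = {3, 4, 7, 11}  B4 = {4, 7, 11, 13}  B5 = {4, 7, 9, 13}  B6 = {7, 8, 9, 13}  B7 = {0, 8, 9, 13}  B8 = {0, 1, 8, 9}  B9 = {0, 1, 5, 8}  B10 = {0, 1, 5, 12}  B11 = {1, 5, 6, 12}  B12 = {5, 6, 12, 14}
Tree: B1–B2, B2–B3, B3–B4, B4–B5, B5–B6, B6–B7, B7–B8, B8–B9, B9–B10, B10–B11, B11–B12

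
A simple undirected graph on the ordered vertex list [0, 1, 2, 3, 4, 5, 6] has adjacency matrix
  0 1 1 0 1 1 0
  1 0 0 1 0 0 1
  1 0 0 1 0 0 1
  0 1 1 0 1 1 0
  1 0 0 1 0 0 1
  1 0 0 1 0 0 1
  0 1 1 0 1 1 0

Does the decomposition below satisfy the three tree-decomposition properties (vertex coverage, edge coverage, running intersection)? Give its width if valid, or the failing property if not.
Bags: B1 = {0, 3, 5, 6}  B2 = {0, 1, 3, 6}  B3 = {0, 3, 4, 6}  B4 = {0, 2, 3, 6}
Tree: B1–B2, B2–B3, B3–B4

Vertex coverage: the bags together contain {0, 1, 2, 3, 4, 5, 6}, the full vertex set. Edge coverage: each edge of G has both endpoints in at least one bag. Running intersection: for every vertex, the bags containing it form a connected subtree. All three properties hold, so this is a valid tree decomposition of width max|bag| − 1 = 3, and hence tw(G) ≤ 3.

Yes; width 3.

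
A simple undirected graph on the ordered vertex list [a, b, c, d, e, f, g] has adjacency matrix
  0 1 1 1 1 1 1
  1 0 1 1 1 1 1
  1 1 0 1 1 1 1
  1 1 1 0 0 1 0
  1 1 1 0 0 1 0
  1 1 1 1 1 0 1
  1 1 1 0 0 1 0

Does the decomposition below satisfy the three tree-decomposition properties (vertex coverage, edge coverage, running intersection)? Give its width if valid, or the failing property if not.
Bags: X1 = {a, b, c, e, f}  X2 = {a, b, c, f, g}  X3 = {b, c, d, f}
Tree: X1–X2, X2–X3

A tree decomposition must satisfy three properties: every vertex lies in some bag; for every edge, both endpoints lie together in some bag; and for every vertex, the bags containing it form a connected subtree. Here edge (a,d) lies in no bag, so the decomposition is invalid.

No — edge (a,d) lies in no bag.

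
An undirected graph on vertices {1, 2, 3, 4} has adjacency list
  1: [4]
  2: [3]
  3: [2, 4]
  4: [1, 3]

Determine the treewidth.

A width-1 tree decomposition is:
Bags: B1 = {1, 4}  B2 = {3, 4}  B3 = {2, 3}
Tree: B1–B2, B2–B3
The largest bag has 2 vertices, giving width 1; this decomposition certifies tw(G) ≤ 1. G has an edge, so its treewidth is at least 1. The upper and lower bounds meet at 1, so that is the treewidth.

1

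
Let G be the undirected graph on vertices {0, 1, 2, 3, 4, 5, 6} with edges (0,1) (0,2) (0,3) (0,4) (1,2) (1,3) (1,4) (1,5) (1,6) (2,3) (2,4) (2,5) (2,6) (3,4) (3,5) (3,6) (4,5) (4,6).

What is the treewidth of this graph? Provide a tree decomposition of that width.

Every bag has size at most 5, so the width is 5 − 1 = 4 and tw(G) ≤ 4. For the lower bound, the 5 vertices {0, 1, 2, 3, 4} are pairwise adjacent, and any tree decomposition puts a clique entirely inside one bag — forcing width ≥ 4. Therefore the treewidth is 4.

Treewidth 4.
One such decomposition:
Bags: B1 = {1, 2, 3, 4, 6}  B2 = {0, 1, 2, 3, 4}  B3 = {1, 2, 3, 4, 5}
Tree: B1–B2, B2–B3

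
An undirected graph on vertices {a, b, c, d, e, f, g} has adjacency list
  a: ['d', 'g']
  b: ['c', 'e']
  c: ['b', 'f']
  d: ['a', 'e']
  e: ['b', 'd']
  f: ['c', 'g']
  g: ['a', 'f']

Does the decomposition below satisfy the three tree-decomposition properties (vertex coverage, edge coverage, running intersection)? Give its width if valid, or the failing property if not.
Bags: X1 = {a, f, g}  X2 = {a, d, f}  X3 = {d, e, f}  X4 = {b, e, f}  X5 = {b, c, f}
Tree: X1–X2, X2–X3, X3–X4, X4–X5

Vertex coverage: the bags together contain {a, b, c, d, e, f, g}, the full vertex set. Edge coverage: each edge of G has both endpoints in at least one bag. Running intersection: for every vertex, the bags containing it form a connected subtree. All three properties hold, so this is a valid tree decomposition of width max|bag| − 1 = 2, and hence tw(G) ≤ 2.

Yes; width 2.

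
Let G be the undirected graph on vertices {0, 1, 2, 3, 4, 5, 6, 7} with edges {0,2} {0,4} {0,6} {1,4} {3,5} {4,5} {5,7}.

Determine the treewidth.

1

A width-1 tree decomposition is:
Bags: B1 = {0, 2}  B2 = {0, 4}  B3 = {0, 6}  B4 = {4, 5}  B5 = {1, 4}  B6 = {3, 5}  B7 = {5, 7}
Tree: B1–B2, B2–B3, B2–B4, B4–B5, B4–B6, B4–B7
The largest bag has 2 vertices, giving width 1; this decomposition certifies tw(G) ≤ 1. G has an edge, so its treewidth is at least 1. Combining the bounds, tw(G) = 1.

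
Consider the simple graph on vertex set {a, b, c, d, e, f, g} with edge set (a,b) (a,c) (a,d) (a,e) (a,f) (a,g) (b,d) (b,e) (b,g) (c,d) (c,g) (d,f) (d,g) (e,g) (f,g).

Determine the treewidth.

3

A width-3 tree decomposition is:
Bags: B1 = {a, c, d, g}  B2 = {a, d, f, g}  B3 = {a, b, d, g}  B4 = {a, b, e, g}
Tree: B1–B2, B1–B3, B3–B4
The largest bag has 4 vertices, giving width 3; this decomposition certifies tw(G) ≤ 3. On the other hand G contains the 4-clique {a, c, d, g}. A clique must lie in a single bag of any decomposition, so no decomposition can have width below 3. Combining the bounds, tw(G) = 3.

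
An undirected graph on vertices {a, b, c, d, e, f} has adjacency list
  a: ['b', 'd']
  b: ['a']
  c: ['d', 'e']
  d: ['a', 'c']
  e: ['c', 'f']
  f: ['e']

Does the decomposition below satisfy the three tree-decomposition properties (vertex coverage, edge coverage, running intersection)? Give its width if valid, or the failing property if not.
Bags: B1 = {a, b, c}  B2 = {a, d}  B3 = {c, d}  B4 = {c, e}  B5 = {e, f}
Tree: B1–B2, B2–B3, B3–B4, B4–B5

No — bags containing vertex c are not connected in the tree.

A tree decomposition must satisfy three properties: every vertex lies in some bag; for every edge, both endpoints lie together in some bag; and for every vertex, the bags containing it form a connected subtree. Here bags containing vertex c are not connected in the tree, so the decomposition is invalid.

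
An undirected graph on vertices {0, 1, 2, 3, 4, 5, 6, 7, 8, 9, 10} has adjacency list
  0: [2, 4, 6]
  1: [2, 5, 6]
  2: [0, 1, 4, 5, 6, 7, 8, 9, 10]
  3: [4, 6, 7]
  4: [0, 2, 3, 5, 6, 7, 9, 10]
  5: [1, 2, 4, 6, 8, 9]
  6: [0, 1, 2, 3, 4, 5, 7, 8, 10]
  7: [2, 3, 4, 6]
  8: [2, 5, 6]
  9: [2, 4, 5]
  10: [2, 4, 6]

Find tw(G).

A width-3 tree decomposition is:
Bags: B1 = {0, 2, 4, 6}  B2 = {2, 4, 5, 6}  B3 = {2, 4, 5, 9}  B4 = {2, 5, 6, 8}  B5 = {2, 4, 6, 7}  B6 = {2, 4, 6, 10}  B7 = {3, 4, 6, 7}  B8 = {1, 2, 5, 6}
Tree: B1–B2, B2–B3, B2–B4, B1–B5, B5–B6, B5–B7, B2–B8
Every bag has size at most 4, so the width is 4 − 1 = 3 and tw(G) ≤ 3. Conversely, {2, 4, 5, 9} is a clique of size 4, and the vertices of any clique must share a bag in every tree decomposition; so some bag has ≥ 4 vertices and tw(G) ≥ 3. Hence tw(G) = 3 exactly.

3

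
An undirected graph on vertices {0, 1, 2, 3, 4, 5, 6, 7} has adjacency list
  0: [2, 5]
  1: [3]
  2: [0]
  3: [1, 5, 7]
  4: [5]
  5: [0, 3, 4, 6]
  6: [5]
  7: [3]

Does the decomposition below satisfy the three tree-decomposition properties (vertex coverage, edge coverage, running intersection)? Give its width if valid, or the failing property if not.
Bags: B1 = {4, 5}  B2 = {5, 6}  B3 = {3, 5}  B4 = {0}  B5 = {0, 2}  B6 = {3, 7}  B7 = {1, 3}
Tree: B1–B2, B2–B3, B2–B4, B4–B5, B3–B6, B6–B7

A tree decomposition must satisfy three properties: every vertex lies in some bag; for every edge, both endpoints lie together in some bag; and for every vertex, the bags containing it form a connected subtree. Here edge (5,0) lies in no bag, so the decomposition is invalid.

No — edge (5,0) lies in no bag.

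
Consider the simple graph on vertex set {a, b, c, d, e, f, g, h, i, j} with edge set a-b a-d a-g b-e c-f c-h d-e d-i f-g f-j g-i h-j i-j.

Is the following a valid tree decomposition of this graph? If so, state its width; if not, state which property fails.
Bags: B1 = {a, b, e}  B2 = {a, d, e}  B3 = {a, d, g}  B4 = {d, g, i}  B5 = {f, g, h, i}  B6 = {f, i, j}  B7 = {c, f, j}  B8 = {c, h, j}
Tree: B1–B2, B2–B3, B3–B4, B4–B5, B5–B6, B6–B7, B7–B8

No — bags containing vertex h are not connected in the tree.

A tree decomposition must satisfy three properties: every vertex lies in some bag; for every edge, both endpoints lie together in some bag; and for every vertex, the bags containing it form a connected subtree. Here bags containing vertex h are not connected in the tree, so the decomposition is invalid.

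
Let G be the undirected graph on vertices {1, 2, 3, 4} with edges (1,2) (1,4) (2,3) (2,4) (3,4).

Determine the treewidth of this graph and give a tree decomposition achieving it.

Every bag has size at most 3, so the width is 3 − 1 = 2 and tw(G) ≤ 2. Conversely, {1, 2, 4} is a clique of size 3, and the vertices of any clique must share a bag in every tree decomposition; so some bag has ≥ 3 vertices and tw(G) ≥ 2. Hence tw(G) = 2 exactly.

Treewidth 2.
One such decomposition:
Bags: B1 = {1, 2, 4}  B2 = {2, 3, 4}
Tree: B1–B2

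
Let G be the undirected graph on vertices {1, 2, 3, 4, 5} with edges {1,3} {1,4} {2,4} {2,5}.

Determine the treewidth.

A width-1 tree decomposition is:
Bags: B1 = {2, 5}  B2 = {2, 4}  B3 = {1, 4}  B4 = {1, 3}
Tree: B1–B2, B2–B3, B3–B4
Every bag has size at most 2, so the width is 2 − 1 = 1 and tw(G) ≤ 1. Since G has at least one edge (e.g. 5–2), it is not an edgeless graph, so tw(G) ≥ 1. The upper and lower bounds meet at 1, so that is the treewidth.

1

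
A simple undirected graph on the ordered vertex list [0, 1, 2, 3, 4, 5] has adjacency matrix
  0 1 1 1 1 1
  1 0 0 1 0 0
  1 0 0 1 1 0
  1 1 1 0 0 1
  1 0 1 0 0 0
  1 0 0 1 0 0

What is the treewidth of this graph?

A width-2 tree decomposition is:
Bags: B1 = {0, 1, 3}  B2 = {0, 3, 5}  B3 = {0, 2, 3}  B4 = {0, 2, 4}
Tree: B1–B2, B2–B3, B3–B4
Every bag has size at most 3, so the width is 3 − 1 = 2 and tw(G) ≤ 2. Conversely, {0, 1, 3} is a clique of size 3, and the vertices of any clique must share a bag in every tree decomposition; so some bag has ≥ 3 vertices and tw(G) ≥ 2. Therefore the treewidth is 2.

2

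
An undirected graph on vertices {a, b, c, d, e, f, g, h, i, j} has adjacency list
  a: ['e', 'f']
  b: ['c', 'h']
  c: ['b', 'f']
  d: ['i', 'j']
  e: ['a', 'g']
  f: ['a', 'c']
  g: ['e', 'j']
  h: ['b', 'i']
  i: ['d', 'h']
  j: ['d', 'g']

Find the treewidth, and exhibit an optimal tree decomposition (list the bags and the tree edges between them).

Every bag has size at most 3, so the width is 3 − 1 = 2 and tw(G) ≤ 2. For the lower bound, G contains the cycle g–j–d–i–h–b–c–f–a–e–g, so G is not a forest; only forests have treewidth ≤ 1, hence tw(G) ≥ 2. Combining the bounds, tw(G) = 2.

Treewidth 2.
One such decomposition:
Bags: B1 = {d, g, j}  B2 = {d, g, i}  B3 = {g, h, i}  B4 = {b, g, h}  B5 = {b, c, g}  B6 = {c, f, g}  B7 = {a, f, g}  B8 = {a, e, g}
Tree: B1–B2, B2–B3, B3–B4, B4–B5, B5–B6, B6–B7, B7–B8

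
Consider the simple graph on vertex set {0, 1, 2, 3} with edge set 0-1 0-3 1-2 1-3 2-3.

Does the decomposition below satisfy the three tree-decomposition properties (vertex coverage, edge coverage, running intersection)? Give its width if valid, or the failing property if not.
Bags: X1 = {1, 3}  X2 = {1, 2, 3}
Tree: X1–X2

No — vertex 0 appears in no bag.

A tree decomposition must satisfy three properties: every vertex lies in some bag; for every edge, both endpoints lie together in some bag; and for every vertex, the bags containing it form a connected subtree. Here vertex 0 appears in no bag, so the decomposition is invalid.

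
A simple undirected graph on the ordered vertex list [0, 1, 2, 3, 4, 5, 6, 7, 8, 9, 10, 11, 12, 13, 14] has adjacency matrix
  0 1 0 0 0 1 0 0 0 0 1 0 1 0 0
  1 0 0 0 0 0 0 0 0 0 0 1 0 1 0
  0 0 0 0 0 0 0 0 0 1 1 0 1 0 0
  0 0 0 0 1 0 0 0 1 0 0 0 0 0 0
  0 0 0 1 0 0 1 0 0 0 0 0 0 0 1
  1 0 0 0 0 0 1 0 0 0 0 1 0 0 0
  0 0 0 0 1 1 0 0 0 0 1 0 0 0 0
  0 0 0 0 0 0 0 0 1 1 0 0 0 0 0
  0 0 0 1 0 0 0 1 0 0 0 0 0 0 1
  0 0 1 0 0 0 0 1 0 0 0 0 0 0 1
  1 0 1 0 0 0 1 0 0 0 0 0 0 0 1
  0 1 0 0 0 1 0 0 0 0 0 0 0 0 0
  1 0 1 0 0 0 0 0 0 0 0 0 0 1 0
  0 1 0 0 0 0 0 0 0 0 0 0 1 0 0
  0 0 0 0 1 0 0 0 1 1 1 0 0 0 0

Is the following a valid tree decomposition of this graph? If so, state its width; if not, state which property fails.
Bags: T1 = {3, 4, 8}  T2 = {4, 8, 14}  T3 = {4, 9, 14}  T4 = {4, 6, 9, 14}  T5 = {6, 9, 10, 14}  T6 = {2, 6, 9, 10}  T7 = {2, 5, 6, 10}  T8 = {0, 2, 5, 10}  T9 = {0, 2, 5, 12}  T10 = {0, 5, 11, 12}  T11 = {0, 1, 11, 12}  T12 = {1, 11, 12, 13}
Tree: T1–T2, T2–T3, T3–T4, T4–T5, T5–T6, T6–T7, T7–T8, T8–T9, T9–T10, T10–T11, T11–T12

A tree decomposition must satisfy three properties: every vertex lies in some bag; for every edge, both endpoints lie together in some bag; and for every vertex, the bags containing it form a connected subtree. Here vertex 7 appears in no bag, so the decomposition is invalid.

No — vertex 7 appears in no bag.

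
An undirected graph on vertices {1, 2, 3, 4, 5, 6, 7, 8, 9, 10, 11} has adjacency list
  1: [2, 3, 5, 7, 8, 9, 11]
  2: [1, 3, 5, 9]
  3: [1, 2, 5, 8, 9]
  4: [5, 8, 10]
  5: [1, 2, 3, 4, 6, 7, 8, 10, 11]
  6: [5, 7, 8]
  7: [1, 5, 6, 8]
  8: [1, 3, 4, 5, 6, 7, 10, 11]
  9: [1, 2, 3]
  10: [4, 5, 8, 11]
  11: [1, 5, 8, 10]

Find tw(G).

3

A width-3 tree decomposition is:
Bags: B1 = {1, 3, 5, 8}  B2 = {1, 5, 8, 11}  B3 = {1, 2, 3, 5}  B4 = {5, 8, 10, 11}  B5 = {1, 2, 3, 9}  B6 = {1, 5, 7, 8}  B7 = {5, 6, 7, 8}  B8 = {4, 5, 8, 10}
Tree: B1–B2, B1–B3, B2–B4, B3–B5, B2–B6, B6–B7, B4–B8
Every bag has size at most 4, so the width is 4 − 1 = 3 and tw(G) ≤ 3. For the lower bound, the 4 vertices {1, 2, 3, 9} are pairwise adjacent, and any tree decomposition puts a clique entirely inside one bag — forcing width ≥ 3. The upper and lower bounds meet at 3, so that is the treewidth.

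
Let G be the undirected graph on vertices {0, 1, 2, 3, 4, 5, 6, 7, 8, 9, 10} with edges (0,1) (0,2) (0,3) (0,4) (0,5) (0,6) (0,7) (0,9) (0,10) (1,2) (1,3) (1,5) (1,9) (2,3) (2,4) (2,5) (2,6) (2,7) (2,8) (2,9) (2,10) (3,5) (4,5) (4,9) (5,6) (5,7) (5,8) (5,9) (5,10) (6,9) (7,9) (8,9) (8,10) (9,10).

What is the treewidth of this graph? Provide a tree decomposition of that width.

Every bag has size at most 5, so the width is 5 − 1 = 4 and tw(G) ≤ 4. For the lower bound, the 5 vertices {0, 1, 2, 5, 9} are pairwise adjacent, and any tree decomposition puts a clique entirely inside one bag — forcing width ≥ 4. The upper and lower bounds meet at 4, so that is the treewidth.

Treewidth 4.
One optimal decomposition is:
Bags: B1 = {0, 2, 5, 9, 10}  B2 = {0, 1, 2, 5, 9}  B3 = {0, 2, 5, 6, 9}  B4 = {0, 2, 4, 5, 9}  B5 = {0, 1, 2, 3, 5}  B6 = {2, 5, 8, 9, 10}  B7 = {0, 2, 5, 7, 9}
Tree: B1–B2, B1–B3, B2–B4, B2–B5, B1–B6, B1–B7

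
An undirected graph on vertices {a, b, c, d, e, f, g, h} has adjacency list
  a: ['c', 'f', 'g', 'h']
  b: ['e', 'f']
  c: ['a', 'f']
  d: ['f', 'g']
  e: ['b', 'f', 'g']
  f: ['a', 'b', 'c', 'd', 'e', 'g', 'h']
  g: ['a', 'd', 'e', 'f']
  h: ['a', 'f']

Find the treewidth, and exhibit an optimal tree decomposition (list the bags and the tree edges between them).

Treewidth 2.
Bags: B1 = {a, f, g}  B2 = {e, f, g}  B3 = {d, f, g}  B4 = {b, e, f}  B5 = {a, c, f}  B6 = {a, f, h}
Tree: B1–B2, B2–B3, B2–B4, B1–B5, B1–B6

The largest bag has 3 vertices, giving width 2; this decomposition certifies tw(G) ≤ 2. Conversely, {d, f, g} is a clique of size 3, and the vertices of any clique must share a bag in every tree decomposition; so some bag has ≥ 3 vertices and tw(G) ≥ 2. Therefore the treewidth is 2.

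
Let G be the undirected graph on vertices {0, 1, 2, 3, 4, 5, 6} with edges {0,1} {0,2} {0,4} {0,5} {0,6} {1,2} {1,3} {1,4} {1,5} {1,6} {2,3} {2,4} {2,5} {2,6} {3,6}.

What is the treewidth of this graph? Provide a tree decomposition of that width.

Each bag holds 4 vertices, so the decomposition has width 3, which upper-bounds the treewidth. On the other hand G contains the 4-clique {0, 1, 2, 4}. A clique must lie in a single bag of any decomposition, so no decomposition can have width below 3. Therefore the treewidth is 3.

Treewidth 3.
One such decomposition:
Bags: B1 = {0, 1, 2, 4}  B2 = {0, 1, 2, 6}  B3 = {0, 1, 2, 5}  B4 = {1, 2, 3, 6}
Tree: B1–B2, B1–B3, B2–B4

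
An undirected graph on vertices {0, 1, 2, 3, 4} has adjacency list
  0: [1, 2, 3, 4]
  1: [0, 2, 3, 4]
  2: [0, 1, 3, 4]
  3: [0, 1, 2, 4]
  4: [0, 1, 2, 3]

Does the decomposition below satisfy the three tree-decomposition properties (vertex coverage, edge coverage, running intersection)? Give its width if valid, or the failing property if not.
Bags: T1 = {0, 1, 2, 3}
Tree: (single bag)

A tree decomposition must satisfy three properties: every vertex lies in some bag; for every edge, both endpoints lie together in some bag; and for every vertex, the bags containing it form a connected subtree. Here vertex 4 appears in no bag, so the decomposition is invalid.

No — vertex 4 appears in no bag.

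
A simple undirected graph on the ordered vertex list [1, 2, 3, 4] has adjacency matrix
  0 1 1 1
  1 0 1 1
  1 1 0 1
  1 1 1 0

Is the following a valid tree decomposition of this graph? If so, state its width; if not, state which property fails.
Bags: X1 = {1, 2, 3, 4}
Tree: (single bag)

Every vertex of G appears in some bag (union = {1, 2, 3, 4}); every edge is covered by a bag; and for each vertex v the set of bags containing v is connected in the bag tree. The decomposition is therefore valid. The largest bag has 4 vertices, so the width is 3.

Yes; width 3.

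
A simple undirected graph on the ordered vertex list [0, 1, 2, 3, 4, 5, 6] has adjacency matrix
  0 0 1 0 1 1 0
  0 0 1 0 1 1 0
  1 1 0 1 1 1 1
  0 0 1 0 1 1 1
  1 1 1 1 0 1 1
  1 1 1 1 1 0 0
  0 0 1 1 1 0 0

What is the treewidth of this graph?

3

A width-3 tree decomposition is:
Bags: B1 = {1, 2, 4, 5}  B2 = {2, 3, 4, 5}  B3 = {2, 3, 4, 6}  B4 = {0, 2, 4, 5}
Tree: B1–B2, B2–B3, B1–B4
Every bag has size at most 4, so the width is 4 − 1 = 3 and tw(G) ≤ 3. On the other hand G contains the 4-clique {0, 2, 4, 5}. A clique must lie in a single bag of any decomposition, so no decomposition can have width below 3. The upper and lower bounds meet at 3, so that is the treewidth.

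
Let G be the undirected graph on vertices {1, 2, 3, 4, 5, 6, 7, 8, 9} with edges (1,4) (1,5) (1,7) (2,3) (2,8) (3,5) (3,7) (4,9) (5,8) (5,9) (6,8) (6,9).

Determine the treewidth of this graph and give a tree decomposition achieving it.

Every bag has size at most 4, so the width is 4 − 1 = 3 and tw(G) ≤ 3. For the lower bound: the 4 vertex sets {1,4,7}, {9}, {5}, {2,3,6,8} are disjoint, each induces a connected subgraph, and every pair is joined by at least one edge of G. Contracting each set to a single vertex therefore yields K_{4} as a minor, and since treewidth is minor-monotone, tw(G) ≥ tw(K_{4}) = 3. The upper and lower bounds meet at 3, so that is the treewidth.

Treewidth 3.
One optimal decomposition is:
Bags: B1 = {1, 4, 7, 9}  B2 = {1, 5, 7, 9}  B3 = {3, 5, 7, 9}  B4 = {3, 5, 6, 9}  B5 = {3, 5, 6, 8}  B6 = {2, 3, 6, 8}
Tree: B1–B2, B2–B3, B3–B4, B4–B5, B5–B6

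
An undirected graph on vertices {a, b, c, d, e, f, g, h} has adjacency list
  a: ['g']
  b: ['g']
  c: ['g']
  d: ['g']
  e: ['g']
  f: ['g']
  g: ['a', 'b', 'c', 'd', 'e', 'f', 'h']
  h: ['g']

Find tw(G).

1

A width-1 tree decomposition is:
Bags: B1 = {e, g}  B2 = {g, h}  B3 = {a, g}  B4 = {b, g}  B5 = {c, g}  B6 = {f, g}  B7 = {d, g}
Tree: B1–B2, B2–B3, B2–B4, B2–B5, B4–B6, B3–B7
Every bag has size at most 2, so the width is 2 − 1 = 1 and tw(G) ≤ 1. G has an edge, so its treewidth is at least 1. Hence tw(G) = 1 exactly.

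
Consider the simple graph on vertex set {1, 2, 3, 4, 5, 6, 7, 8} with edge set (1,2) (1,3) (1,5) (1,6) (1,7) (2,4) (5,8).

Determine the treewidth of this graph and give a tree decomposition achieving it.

Treewidth 1.
One optimal decomposition is:
Bags: B1 = {1, 2}  B2 = {2, 4}  B3 = {1, 5}  B4 = {1, 6}  B5 = {5, 8}  B6 = {1, 3}  B7 = {1, 7}
Tree: B1–B2, B1–B3, B1–B4, B3–B5, B1–B6, B1–B7

Each bag holds 2 vertices, so the decomposition has width 1, which upper-bounds the treewidth. G has an edge, so its treewidth is at least 1. Therefore the treewidth is 1.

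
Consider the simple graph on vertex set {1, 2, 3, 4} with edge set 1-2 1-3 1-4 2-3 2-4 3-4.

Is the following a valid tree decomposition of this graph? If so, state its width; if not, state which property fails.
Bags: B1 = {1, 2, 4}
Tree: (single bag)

A tree decomposition must satisfy three properties: every vertex lies in some bag; for every edge, both endpoints lie together in some bag; and for every vertex, the bags containing it form a connected subtree. Here vertex 3 appears in no bag, so the decomposition is invalid.

No — vertex 3 appears in no bag.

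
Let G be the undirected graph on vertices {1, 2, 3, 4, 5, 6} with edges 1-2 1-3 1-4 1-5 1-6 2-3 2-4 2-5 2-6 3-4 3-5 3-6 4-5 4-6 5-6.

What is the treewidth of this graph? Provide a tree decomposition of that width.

Treewidth 5.
Bags: B1 = {1, 2, 3, 4, 5, 6}
Tree: (single bag)

With just one bag of size 6, the width is 6 − 1 = 5, so tw(G) ≤ 5. For the lower bound, the 6 vertices {1, 2, 3, 4, 5, 6} are pairwise adjacent, and any tree decomposition puts a clique entirely inside one bag — forcing width ≥ 5. The upper and lower bounds meet at 5, so that is the treewidth.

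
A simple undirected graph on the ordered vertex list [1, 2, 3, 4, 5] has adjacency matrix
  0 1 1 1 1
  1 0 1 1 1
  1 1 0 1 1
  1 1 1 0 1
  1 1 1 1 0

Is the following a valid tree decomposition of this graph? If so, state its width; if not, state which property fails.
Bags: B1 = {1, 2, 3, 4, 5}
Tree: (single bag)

Checking the three conditions: (i) the bags cover all of {1, 2, 3, 4, 5}; (ii) for each edge, some bag contains both endpoints; (iii) the bags containing any fixed vertex form a subtree. All hold, so the decomposition is valid with width 5 − 1 = 4.

Yes; width 4.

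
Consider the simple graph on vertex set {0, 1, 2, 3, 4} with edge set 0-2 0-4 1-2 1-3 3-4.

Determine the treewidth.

A width-2 tree decomposition is:
Bags: B1 = {1, 3, 4}  B2 = {0, 1, 4}  B3 = {0, 1, 2}
Tree: B1–B2, B2–B3
The largest bag has 3 vertices, giving width 2; this decomposition certifies tw(G) ≤ 2. For the lower bound, G contains the cycle 1–3–4–0–2–1, so G is not a forest; only forests have treewidth ≤ 1, hence tw(G) ≥ 2. Combining the bounds, tw(G) = 2.

2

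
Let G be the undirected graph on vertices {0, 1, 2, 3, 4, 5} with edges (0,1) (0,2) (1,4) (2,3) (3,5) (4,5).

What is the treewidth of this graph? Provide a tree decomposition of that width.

Treewidth 2.
One such decomposition:
Bags: B1 = {0, 1, 4}  B2 = {0, 4, 5}  B3 = {0, 3, 5}  B4 = {0, 2, 3}
Tree: B1–B2, B2–B3, B3–B4

The largest bag has 3 vertices, giving width 2; this decomposition certifies tw(G) ≤ 2. The edges 0–1–4–5–3–2–0 form a cycle, so G is not a tree and its treewidth is at least 2. The upper and lower bounds meet at 2, so that is the treewidth.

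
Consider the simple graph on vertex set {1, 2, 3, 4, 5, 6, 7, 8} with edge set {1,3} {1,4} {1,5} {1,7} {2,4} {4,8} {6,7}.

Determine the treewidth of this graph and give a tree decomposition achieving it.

The largest bag has 2 vertices, giving width 1; this decomposition certifies tw(G) ≤ 1. Since G has at least one edge (e.g. 4–1), it is not an edgeless graph, so tw(G) ≥ 1. The upper and lower bounds meet at 1, so that is the treewidth.

Treewidth 1.
One such decomposition:
Bags: B1 = {1, 4}  B2 = {1, 7}  B3 = {2, 4}  B4 = {1, 3}  B5 = {6, 7}  B6 = {1, 5}  B7 = {4, 8}
Tree: B1–B2, B1–B3, B1–B4, B2–B5, B2–B6, B3–B7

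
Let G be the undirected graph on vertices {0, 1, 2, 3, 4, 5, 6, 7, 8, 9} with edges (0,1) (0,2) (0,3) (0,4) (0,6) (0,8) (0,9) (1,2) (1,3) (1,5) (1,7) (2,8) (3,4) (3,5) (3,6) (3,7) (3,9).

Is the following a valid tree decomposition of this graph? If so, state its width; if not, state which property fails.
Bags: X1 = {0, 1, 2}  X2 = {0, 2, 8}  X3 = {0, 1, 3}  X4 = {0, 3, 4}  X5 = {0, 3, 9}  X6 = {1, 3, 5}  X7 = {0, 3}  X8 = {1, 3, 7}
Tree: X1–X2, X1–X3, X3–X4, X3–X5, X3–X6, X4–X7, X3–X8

No — vertex 6 appears in no bag.

A tree decomposition must satisfy three properties: every vertex lies in some bag; for every edge, both endpoints lie together in some bag; and for every vertex, the bags containing it form a connected subtree. Here vertex 6 appears in no bag, so the decomposition is invalid.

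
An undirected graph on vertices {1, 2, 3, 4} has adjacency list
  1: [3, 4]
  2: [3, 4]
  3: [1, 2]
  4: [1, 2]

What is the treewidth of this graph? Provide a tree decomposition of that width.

Treewidth 2.
Bags: B1 = {2, 3, 4}  B2 = {1, 3, 4}
Tree: B1–B2

The largest bag has 3 vertices, giving width 2; this decomposition certifies tw(G) ≤ 2. The edges 3–2–4–1–3 form a cycle, so G is not a tree and its treewidth is at least 2. Therefore the treewidth is 2.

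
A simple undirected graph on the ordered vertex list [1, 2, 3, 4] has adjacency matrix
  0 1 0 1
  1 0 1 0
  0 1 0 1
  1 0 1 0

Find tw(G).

2

A width-2 tree decomposition is:
Bags: B1 = {1, 2, 3}  B2 = {1, 3, 4}
Tree: B1–B2
The largest bag has 3 vertices, giving width 2; this decomposition certifies tw(G) ≤ 2. Since 3–2–1–4–3 is a cycle in G, G is not acyclic. Forests are exactly the graphs of treewidth ≤ 1, so tw(G) ≥ 2. The upper and lower bounds meet at 2, so that is the treewidth.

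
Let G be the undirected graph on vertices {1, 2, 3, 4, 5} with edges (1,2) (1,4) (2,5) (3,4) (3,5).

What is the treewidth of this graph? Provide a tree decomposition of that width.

Every bag has size at most 3, so the width is 3 − 1 = 2 and tw(G) ≤ 2. For the lower bound, G contains the cycle 1–2–5–3–4–1, so G is not a forest; only forests have treewidth ≤ 1, hence tw(G) ≥ 2. Combining the bounds, tw(G) = 2.

Treewidth 2.
Bags: B1 = {1, 2, 5}  B2 = {1, 3, 5}  B3 = {1, 3, 4}
Tree: B1–B2, B2–B3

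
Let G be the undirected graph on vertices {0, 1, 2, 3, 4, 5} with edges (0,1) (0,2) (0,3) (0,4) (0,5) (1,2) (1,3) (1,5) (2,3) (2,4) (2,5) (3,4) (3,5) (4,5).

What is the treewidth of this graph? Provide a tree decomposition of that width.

Treewidth 4.
Bags: B1 = {0, 1, 2, 3, 5}  B2 = {0, 2, 3, 4, 5}
Tree: B1–B2

Every bag has size at most 5, so the width is 5 − 1 = 4 and tw(G) ≤ 4. On the other hand G contains the 5-clique {0, 1, 2, 3, 5}. A clique must lie in a single bag of any decomposition, so no decomposition can have width below 4. Therefore the treewidth is 4.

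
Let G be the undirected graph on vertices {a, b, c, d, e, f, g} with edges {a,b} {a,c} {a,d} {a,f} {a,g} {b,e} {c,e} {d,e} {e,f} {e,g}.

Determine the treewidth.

A width-2 tree decomposition is:
Bags: B1 = {a, d, e}  B2 = {a, c, e}  B3 = {a, e, g}  B4 = {a, b, e}  B5 = {a, e, f}
Tree: B1–B2, B2–B3, B3–B4, B4–B5
The largest bag has 3 vertices, giving width 2; this decomposition certifies tw(G) ≤ 2. The edges e–d–a–c–e form a cycle, so G is not a tree and its treewidth is at least 2. The upper and lower bounds meet at 2, so that is the treewidth.

2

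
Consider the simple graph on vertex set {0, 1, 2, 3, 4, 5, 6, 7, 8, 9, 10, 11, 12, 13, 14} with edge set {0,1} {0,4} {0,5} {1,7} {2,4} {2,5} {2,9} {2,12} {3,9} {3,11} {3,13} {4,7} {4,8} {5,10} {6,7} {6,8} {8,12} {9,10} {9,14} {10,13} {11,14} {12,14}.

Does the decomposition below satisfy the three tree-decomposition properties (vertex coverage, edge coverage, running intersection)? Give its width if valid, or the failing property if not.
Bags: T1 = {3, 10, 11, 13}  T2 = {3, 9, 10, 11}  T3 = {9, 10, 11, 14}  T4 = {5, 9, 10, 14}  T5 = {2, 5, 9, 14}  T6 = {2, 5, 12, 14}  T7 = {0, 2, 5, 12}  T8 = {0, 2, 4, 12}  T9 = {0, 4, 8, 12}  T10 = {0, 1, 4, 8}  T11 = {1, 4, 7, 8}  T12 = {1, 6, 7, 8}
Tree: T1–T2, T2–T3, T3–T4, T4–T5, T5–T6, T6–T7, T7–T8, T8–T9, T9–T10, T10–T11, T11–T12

Checking the three conditions: (i) the bags cover all of {0, 1, 2, 3, 4, 5, 6, 7, 8, 9, 10, 11, 12, 13, 14}; (ii) for each edge, some bag contains both endpoints; (iii) the bags containing any fixed vertex form a subtree. All hold, so the decomposition is valid with width 4 − 1 = 3.

Yes; width 3.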